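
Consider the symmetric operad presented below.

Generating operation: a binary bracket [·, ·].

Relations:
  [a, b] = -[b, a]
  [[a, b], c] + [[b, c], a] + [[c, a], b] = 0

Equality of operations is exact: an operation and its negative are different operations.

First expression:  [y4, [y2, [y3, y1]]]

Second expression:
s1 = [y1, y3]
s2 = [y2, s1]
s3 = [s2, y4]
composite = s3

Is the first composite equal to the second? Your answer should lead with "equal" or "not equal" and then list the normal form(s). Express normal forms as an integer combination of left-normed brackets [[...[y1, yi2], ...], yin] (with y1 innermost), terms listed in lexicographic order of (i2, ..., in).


In normal form, the first expression is -[[[y1, y3], y2], y4]
In normal form, the second expression is -[[[y1, y3], y2], y4]
Both agree, so they are equal.

equal: each reduces to -[[[y1, y3], y2], y4]


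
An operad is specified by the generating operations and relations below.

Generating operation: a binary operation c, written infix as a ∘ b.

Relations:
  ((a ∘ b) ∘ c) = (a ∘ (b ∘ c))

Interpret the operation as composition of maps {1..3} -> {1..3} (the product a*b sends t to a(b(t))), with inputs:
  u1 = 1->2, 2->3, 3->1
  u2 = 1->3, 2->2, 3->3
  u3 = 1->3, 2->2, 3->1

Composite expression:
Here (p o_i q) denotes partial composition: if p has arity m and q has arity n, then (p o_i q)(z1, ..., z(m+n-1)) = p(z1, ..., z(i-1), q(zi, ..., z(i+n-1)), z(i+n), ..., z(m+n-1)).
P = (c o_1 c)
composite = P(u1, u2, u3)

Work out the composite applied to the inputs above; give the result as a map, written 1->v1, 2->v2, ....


1->1, 2->3, 3->1

(u1 ∘ u2) = 1->1, 2->3, 3->1
((u1 ∘ u2) ∘ u3) = 1->1, 2->3, 3->1


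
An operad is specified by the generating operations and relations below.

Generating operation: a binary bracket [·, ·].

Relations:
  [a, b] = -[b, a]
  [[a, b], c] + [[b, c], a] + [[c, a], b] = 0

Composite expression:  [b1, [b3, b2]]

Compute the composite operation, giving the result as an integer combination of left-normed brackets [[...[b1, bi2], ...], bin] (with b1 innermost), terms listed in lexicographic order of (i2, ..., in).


-[[b1, b2], b3] + [[b1, b3], b2]

In the tensor algebra, words opening b1 carry the b1-anchored form.
Composite bracket: [b1, [b3, b2]]
Under [a, b] = ab - ba we get 4 signed associative words (2^2 = 4).
Keep just the words that open with b1:
  sign of b1b2b3 is -1, so it contributes -[[b1, b2], b3]
  sign of b1b3b2 is +1, so it contributes +[[b1, b3], b2]


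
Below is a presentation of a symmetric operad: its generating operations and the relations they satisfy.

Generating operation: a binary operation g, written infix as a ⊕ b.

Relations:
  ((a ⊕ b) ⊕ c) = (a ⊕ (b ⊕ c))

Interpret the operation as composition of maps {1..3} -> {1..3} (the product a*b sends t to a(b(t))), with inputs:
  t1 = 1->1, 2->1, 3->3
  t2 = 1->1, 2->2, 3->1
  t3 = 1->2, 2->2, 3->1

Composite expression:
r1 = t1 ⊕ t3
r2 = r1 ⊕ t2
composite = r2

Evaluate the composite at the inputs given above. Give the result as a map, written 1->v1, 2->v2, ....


1->1, 2->1, 3->1

(t1 ⊕ t3) = 1->1, 2->1, 3->1
((t1 ⊕ t3) ⊕ t2) = 1->1, 2->1, 3->1


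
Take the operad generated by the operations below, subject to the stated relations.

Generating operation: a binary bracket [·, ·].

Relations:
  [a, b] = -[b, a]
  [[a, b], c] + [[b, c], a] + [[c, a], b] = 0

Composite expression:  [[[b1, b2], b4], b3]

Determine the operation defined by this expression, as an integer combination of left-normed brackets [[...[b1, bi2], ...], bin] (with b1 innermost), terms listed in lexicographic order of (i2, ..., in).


[[[b1, b2], b4], b3]


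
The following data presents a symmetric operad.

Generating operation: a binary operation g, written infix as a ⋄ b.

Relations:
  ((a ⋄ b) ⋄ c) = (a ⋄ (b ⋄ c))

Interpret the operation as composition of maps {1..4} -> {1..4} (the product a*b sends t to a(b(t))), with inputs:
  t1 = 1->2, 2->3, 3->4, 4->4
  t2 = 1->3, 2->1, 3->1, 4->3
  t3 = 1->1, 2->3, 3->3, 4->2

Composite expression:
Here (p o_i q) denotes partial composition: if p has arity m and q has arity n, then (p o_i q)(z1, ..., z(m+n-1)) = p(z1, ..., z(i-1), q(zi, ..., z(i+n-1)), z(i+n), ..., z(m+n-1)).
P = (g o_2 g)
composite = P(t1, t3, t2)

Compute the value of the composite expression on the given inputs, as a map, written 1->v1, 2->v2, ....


1->4, 2->2, 3->2, 4->4

(t3 ⋄ t2) = 1->3, 2->1, 3->1, 4->3
(t1 ⋄ (t3 ⋄ t2)) = 1->4, 2->2, 3->2, 4->4


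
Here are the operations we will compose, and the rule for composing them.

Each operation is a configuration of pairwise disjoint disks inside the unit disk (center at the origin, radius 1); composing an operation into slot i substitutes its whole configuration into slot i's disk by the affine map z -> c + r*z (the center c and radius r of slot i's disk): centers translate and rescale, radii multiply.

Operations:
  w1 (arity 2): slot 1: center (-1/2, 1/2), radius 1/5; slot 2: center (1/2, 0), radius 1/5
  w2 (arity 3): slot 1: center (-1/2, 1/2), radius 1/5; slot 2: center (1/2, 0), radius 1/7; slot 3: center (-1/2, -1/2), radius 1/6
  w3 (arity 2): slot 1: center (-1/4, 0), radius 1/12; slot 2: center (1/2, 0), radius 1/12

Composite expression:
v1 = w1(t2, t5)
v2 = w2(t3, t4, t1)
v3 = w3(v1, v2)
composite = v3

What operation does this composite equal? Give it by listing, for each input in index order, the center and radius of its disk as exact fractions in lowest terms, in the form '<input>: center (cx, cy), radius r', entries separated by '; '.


t1: center (11/24, -1/24), radius 1/72; t2: center (-7/24, 1/24), radius 1/60; t3: center (11/24, 1/24), radius 1/60; t4: center (13/24, 0), radius 1/84; t5: center (-5/24, 0), radius 1/60

Affine substitution under w3: radii multiply and t-centers shift.
input t2: applying the 2 nested substitutions gives center (-7/24, 1/24), radius 1/60
input t5: applying the 2 nested substitutions gives center (-5/24, 0), radius 1/60
input t3: applying the 2 nested substitutions gives center (11/24, 1/24), radius 1/60
input t4: applying the 2 nested substitutions gives center (13/24, 0), radius 1/84
input t1: applying the 2 nested substitutions gives center (11/24, -1/24), radius 1/72


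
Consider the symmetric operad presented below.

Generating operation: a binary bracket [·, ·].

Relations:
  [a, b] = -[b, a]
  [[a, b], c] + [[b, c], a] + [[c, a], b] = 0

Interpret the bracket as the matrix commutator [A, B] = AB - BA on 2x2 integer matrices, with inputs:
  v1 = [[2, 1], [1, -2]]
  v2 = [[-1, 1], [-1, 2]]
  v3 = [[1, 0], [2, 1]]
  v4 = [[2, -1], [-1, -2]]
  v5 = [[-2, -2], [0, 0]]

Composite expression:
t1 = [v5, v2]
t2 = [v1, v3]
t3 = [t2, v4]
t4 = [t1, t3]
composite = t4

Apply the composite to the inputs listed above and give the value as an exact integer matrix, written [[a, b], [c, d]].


[v5, v2] = [[2, -8], [-2, -2]]
[v1, v3] = [[2, 0], [-8, -2]]
[[v1, v3], v4] = [[-8, -4], [-28, 8]]
[[v5, v2], [[v1, v3], v4]] = [[216, -144], [144, -216]]

[[216, -144], [144, -216]]


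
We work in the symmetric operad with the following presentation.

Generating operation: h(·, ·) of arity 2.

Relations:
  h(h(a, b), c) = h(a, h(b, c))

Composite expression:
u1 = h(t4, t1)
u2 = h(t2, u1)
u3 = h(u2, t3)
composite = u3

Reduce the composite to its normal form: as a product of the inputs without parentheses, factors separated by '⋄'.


t2 ⋄ t4 ⋄ t1 ⋄ t3

Every regrouping of h is equal, so read the t-inputs in written order.
h(t4, t1) flattens to t4 ⋄ t1
h(t2, h(t4, t1)) flattens to t2 ⋄ t4 ⋄ t1
h(h(t2, h(t4, t1)), t3) flattens to t2 ⋄ t4 ⋄ t1 ⋄ t3


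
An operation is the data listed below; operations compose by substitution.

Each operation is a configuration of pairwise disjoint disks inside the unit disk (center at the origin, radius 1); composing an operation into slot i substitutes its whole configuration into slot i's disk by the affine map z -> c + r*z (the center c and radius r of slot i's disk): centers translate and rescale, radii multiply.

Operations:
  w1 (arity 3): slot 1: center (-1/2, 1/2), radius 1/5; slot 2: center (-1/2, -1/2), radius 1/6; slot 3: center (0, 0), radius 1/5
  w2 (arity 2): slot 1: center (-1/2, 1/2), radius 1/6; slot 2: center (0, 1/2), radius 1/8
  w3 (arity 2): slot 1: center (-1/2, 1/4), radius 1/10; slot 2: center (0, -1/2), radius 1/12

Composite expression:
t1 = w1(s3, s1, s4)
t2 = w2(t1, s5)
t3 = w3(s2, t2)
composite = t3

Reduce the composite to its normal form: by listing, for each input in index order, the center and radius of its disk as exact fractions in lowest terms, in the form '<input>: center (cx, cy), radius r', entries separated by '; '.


s1: center (-7/144, -67/144), radius 1/432; s2: center (-1/2, 1/4), radius 1/10; s3: center (-7/144, -65/144), radius 1/360; s4: center (-1/24, -11/24), radius 1/360; s5: center (0, -11/24), radius 1/96

Follow each s-input down from w3: c' goes to c + r*c', radius to r*r'.
s2: after 1 affine step, its disk has center (-1/2, 1/4), radius 1/10
s3: after 3 affine steps, its disk has center (-7/144, -65/144), radius 1/360
s1: after 3 affine steps, its disk has center (-7/144, -67/144), radius 1/432
s4: after 3 affine steps, its disk has center (-1/24, -11/24), radius 1/360
s5: after 2 affine steps, its disk has center (0, -11/24), radius 1/96


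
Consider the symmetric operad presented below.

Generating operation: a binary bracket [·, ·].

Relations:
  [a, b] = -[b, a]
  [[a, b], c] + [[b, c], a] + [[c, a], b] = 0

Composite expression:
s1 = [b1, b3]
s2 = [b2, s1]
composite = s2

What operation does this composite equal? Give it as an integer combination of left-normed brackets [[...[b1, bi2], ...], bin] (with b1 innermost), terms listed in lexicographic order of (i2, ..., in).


-[[b1, b3], b2]

Expand each bracket as ab - ba; the b1-initial words give the coefficients.
Composite bracket: [b2, [b1, b3]]
Each bracket splits as ab - ba, giving 4 signed words (2^2 = 4).
Coefficients come from the b1-initial words:
  the word b1b3b2 carries sign -1 and contributes -[[b1, b3], b2]


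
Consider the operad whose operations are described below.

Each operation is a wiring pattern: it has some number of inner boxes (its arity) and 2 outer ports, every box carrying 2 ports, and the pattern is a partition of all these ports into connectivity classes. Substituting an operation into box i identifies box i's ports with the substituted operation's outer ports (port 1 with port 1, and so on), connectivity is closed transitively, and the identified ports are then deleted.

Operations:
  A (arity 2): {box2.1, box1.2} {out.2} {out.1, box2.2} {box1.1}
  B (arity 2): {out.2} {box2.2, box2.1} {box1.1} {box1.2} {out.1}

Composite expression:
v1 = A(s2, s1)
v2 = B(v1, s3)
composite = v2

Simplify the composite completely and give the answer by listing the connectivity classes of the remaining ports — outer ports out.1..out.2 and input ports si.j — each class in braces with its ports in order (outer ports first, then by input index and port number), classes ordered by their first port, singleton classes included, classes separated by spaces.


{out.1} {out.2} {s1.1, s2.2} {s1.2} {s2.1} {s3.1, s3.2}

Two ports join when wires chain via B-identified ports.
the subtree at A composes to {out.1, s1.2} {out.2} {s1.1, s2.2} {s2.1} on (s2, s1); out.j = own outer ports
the subtree at B composes to {out.1} {out.2} {s1.1, s2.2} {s1.2} {s2.1} {s3.1, s3.2} on (s2, s1, s3); out.j = own outer ports


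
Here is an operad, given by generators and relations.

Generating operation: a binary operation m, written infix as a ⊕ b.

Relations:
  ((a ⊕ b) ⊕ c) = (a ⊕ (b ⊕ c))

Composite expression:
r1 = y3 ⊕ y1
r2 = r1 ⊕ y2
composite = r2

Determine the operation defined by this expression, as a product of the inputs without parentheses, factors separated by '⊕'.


y3 ⊕ y1 ⊕ y2


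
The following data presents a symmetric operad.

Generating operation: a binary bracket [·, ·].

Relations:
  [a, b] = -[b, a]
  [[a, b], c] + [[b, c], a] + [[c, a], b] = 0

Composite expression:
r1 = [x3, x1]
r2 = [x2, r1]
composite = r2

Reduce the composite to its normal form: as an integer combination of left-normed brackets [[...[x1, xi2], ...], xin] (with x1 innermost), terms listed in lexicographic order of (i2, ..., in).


[[x1, x3], x2]

In the tensor algebra, words opening x1 carry the x1-anchored form.
Composite bracket: [x2, [x3, x1]]
The bracket unfolds into 4 signed words via [a, b] = ab - ba (2^2 = 4).
The x1-initial words carry the normal form:
  x1x3x2 (sign +1) contributes +[[x1, x3], x2]


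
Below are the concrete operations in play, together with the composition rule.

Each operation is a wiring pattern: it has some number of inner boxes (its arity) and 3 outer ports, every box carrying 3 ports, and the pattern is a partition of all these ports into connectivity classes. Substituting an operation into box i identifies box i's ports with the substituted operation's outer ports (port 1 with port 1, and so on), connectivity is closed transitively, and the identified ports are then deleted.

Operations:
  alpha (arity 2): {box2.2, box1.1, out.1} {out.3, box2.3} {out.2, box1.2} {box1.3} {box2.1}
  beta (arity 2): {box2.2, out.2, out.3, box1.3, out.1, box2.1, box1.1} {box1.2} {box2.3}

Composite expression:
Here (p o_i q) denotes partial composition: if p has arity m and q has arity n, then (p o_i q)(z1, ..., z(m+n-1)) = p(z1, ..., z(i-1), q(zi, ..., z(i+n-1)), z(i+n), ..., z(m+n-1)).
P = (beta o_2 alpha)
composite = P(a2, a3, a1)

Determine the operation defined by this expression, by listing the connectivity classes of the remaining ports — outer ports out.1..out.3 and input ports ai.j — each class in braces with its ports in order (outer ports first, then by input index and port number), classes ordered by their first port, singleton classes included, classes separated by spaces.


{out.1, out.2, out.3, a1.2, a2.1, a2.3, a3.1, a3.2} {a1.1} {a1.3} {a2.2} {a3.3}

Treat the ports identified at beta as solder joints: merge, then drop.
through alpha, on inputs (a3, a1): {out.1, a1.2, a3.1} {out.2, a3.2} {out.3, a1.3} {a1.1} {a3.3} (out.j = stage outer ports)
through beta, on inputs (a2, a3, a1): {out.1, out.2, out.3, a1.2, a2.1, a2.3, a3.1, a3.2} {a1.1} {a1.3} {a2.2} {a3.3} (out.j = stage outer ports)


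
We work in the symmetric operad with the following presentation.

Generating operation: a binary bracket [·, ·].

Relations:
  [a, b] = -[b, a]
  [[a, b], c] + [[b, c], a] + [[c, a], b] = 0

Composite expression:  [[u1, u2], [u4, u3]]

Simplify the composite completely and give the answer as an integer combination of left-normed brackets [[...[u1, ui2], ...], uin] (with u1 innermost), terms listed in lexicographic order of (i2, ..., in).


-[[[u1, u2], u3], u4] + [[[u1, u2], u4], u3]


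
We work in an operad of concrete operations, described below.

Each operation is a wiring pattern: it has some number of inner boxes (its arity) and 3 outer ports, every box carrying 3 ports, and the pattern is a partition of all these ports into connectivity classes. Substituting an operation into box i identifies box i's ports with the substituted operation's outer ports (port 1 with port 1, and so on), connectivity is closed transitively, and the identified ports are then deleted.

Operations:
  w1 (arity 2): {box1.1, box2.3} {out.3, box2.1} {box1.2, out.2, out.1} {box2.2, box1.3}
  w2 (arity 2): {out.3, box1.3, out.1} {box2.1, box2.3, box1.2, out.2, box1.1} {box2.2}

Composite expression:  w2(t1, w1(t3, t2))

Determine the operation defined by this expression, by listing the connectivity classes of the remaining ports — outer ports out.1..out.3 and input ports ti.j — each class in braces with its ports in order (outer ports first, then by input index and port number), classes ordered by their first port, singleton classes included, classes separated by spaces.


{out.1, out.3, t1.3} {out.2, t1.1, t1.2, t2.1, t3.2} {t2.2, t3.3} {t2.3, t3.1}

Two ports join when wires chain via w2-identified ports.
w1 over (t3, t2) gives {out.1, out.2, t3.2} {out.3, t2.1} {t2.2, t3.3} {t2.3, t3.1}, out.j being that stage's outer ports
w2 over (t1, t3, t2) gives {out.1, out.3, t1.3} {out.2, t1.1, t1.2, t2.1, t3.2} {t2.2, t3.3} {t2.3, t3.1}, out.j being that stage's outer ports


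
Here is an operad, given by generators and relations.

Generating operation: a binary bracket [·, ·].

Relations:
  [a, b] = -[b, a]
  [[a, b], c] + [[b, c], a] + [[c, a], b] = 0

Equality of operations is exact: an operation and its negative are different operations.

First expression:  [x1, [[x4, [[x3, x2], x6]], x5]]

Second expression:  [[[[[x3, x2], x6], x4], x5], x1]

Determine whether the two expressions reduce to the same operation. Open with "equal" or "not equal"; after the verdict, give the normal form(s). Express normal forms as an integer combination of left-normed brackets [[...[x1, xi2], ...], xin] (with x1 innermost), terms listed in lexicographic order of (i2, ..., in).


Reducing the first expression gives [[[[[x1, x2], x3], x6], x4], x5] - [[[[[x1, x3], x2], x6], x4], x5] - [[[[[x1, x4], x2], x3], x6], x5] + [[[[[x1, x4], x3], x2], x6], x5] + [[[[[x1, x4], x6], x2], x3], x5] - [[[[[x1, x4], x6], x3], x2], x5] - [[[[[x1, x5], x2], x3], x6], x4] + [[[[[x1, x5], x3], x2], x6], x4] + [[[[[x1, x5], x4], x2], x3], x6] - [[[[[x1, x5], x4], x3], x2], x6] - [[[[[x1, x5], x4], x6], x2], x3] + [[[[[x1, x5], x4], x6], x3], x2] + [[[[[x1, x5], x6], x2], x3], x4] - [[[[[x1, x5], x6], x3], x2], x4] - [[[[[x1, x6], x2], x3], x4], x5] + [[[[[x1, x6], x3], x2], x4], x5]
Reducing the second expression gives [[[[[x1, x2], x3], x6], x4], x5] - [[[[[x1, x3], x2], x6], x4], x5] - [[[[[x1, x4], x2], x3], x6], x5] + [[[[[x1, x4], x3], x2], x6], x5] + [[[[[x1, x4], x6], x2], x3], x5] - [[[[[x1, x4], x6], x3], x2], x5] - [[[[[x1, x5], x2], x3], x6], x4] + [[[[[x1, x5], x3], x2], x6], x4] + [[[[[x1, x5], x4], x2], x3], x6] - [[[[[x1, x5], x4], x3], x2], x6] - [[[[[x1, x5], x4], x6], x2], x3] + [[[[[x1, x5], x4], x6], x3], x2] + [[[[[x1, x5], x6], x2], x3], x4] - [[[[[x1, x5], x6], x3], x2], x4] - [[[[[x1, x6], x2], x3], x4], x5] + [[[[[x1, x6], x3], x2], x4], x5]
Identical normal forms: equal.

equal; the common form is [[[[[x1, x2], x3], x6], x4], x5] - [[[[[x1, x3], x2], x6], x4], x5] - [[[[[x1, x4], x2], x3], x6], x5] + [[[[[x1, x4], x3], x2], x6], x5] + [[[[[x1, x4], x6], x2], x3], x5] - [[[[[x1, x4], x6], x3], x2], x5] - [[[[[x1, x5], x2], x3], x6], x4] + [[[[[x1, x5], x3], x2], x6], x4] + [[[[[x1, x5], x4], x2], x3], x6] - [[[[[x1, x5], x4], x3], x2], x6] - [[[[[x1, x5], x4], x6], x2], x3] + [[[[[x1, x5], x4], x6], x3], x2] + [[[[[x1, x5], x6], x2], x3], x4] - [[[[[x1, x5], x6], x3], x2], x4] - [[[[[x1, x6], x2], x3], x4], x5] + [[[[[x1, x6], x3], x2], x4], x5]


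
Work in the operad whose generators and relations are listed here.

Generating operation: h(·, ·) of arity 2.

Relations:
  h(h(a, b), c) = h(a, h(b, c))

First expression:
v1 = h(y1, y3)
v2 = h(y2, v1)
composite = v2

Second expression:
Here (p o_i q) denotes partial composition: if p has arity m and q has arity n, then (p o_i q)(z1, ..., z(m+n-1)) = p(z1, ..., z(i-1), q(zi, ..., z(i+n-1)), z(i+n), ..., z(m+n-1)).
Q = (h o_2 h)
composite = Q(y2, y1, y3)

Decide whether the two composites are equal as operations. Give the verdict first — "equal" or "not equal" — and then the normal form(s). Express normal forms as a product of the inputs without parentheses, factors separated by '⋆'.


equal — both sides give y2 ⋆ y1 ⋆ y3

Normal form of the first expression: y2 ⋆ y1 ⋆ y3
Normal form of the second expression: y2 ⋆ y1 ⋆ y3
Identical normal forms: equal.


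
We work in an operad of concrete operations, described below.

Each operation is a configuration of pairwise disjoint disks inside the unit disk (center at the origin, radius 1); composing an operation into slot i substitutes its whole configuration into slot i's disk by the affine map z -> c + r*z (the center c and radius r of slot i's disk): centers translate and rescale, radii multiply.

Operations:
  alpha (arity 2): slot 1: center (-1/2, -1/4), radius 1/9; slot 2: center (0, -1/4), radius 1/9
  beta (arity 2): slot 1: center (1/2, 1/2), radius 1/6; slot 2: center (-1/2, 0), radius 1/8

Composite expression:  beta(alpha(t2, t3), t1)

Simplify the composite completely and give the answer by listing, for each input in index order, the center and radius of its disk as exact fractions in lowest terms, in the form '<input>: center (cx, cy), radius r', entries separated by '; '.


t1: center (-1/2, 0), radius 1/8; t2: center (5/12, 11/24), radius 1/54; t3: center (1/2, 11/24), radius 1/54


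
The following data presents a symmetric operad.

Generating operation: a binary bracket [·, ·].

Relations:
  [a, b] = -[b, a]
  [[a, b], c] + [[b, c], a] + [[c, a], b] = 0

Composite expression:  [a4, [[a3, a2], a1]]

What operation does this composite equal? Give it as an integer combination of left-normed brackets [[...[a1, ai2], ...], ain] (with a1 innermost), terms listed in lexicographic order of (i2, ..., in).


-[[[a1, a2], a3], a4] + [[[a1, a3], a2], a4]

Left-normed coefficients sit on the a1-initial expansion words.
Composite bracket: [a4, [[a3, a2], a1]]
Applying ab - ba throughout gives 8 signed words (2^3 = 8).
The a1-initial words carry the normal form:
  a1a2a3a4 appears with sign -1, giving the term -[[[a1, a2], a3], a4]
  a1a3a2a4 appears with sign +1, giving the term +[[[a1, a3], a2], a4]


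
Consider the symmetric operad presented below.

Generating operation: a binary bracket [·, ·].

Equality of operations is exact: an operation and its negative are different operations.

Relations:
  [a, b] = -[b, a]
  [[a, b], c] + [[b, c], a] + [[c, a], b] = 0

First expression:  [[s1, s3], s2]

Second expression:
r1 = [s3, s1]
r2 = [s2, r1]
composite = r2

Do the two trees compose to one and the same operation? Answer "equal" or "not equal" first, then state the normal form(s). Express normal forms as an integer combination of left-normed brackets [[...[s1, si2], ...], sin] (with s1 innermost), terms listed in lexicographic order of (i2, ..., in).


The first expression, normalized: [[s1, s3], s2]
The second expression, normalized: [[s1, s3], s2]
Same normal form: equal.

equal; the common form is [[s1, s3], s2]


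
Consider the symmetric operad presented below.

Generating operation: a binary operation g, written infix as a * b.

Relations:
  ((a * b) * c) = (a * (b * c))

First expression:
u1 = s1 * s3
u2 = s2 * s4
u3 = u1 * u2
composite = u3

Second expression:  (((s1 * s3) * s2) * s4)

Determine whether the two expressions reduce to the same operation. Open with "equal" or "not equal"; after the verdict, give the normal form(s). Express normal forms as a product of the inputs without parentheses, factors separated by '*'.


equal — both sides give s1 * s3 * s2 * s4

The first expression, normalized: s1 * s3 * s2 * s4
The second expression, normalized: s1 * s3 * s2 * s4
The normal forms match — equal.


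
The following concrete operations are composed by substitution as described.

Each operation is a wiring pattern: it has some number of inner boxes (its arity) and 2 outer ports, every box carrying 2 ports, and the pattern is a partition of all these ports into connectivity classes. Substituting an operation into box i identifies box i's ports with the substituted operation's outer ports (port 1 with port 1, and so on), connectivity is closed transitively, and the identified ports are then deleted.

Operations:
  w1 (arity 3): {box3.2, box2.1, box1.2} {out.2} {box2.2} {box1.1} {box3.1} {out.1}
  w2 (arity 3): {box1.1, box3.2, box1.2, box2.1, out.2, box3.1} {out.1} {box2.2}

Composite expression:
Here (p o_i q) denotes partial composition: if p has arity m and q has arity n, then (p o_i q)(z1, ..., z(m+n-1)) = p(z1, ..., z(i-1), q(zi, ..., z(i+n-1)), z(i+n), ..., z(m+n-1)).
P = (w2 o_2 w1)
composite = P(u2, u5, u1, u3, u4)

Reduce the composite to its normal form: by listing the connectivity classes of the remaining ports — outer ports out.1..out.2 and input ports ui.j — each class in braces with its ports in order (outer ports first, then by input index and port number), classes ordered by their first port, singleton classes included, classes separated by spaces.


Connectivity passes through glued w2-boundaries; trace each wire chain.
composing w1 on (u5, u1, u3), with out.j its own outer ports: {out.1} {out.2} {u1.1, u3.2, u5.2} {u1.2} {u3.1} {u5.1}
composing w2 on (u2, u5, u1, u3, u4), with out.j its own outer ports: {out.1} {out.2, u2.1, u2.2, u4.1, u4.2} {u1.1, u3.2, u5.2} {u1.2} {u3.1} {u5.1}

{out.1} {out.2, u2.1, u2.2, u4.1, u4.2} {u1.1, u3.2, u5.2} {u1.2} {u3.1} {u5.1}


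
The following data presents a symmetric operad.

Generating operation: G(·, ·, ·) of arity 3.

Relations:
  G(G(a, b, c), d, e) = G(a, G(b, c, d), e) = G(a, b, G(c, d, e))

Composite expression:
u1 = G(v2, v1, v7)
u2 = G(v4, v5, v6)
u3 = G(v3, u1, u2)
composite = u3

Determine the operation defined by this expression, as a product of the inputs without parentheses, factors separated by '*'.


Associativity of G dissolves the nesting; only the v-input order survives.
G(v2, v1, v7) linearizes to v2 * v1 * v7
G(v4, v5, v6) linearizes to v4 * v5 * v6
G(v3, G(v2, v1, v7), G(v4, v5, v6)) linearizes to v3 * v2 * v1 * v7 * v4 * v5 * v6

v3 * v2 * v1 * v7 * v4 * v5 * v6


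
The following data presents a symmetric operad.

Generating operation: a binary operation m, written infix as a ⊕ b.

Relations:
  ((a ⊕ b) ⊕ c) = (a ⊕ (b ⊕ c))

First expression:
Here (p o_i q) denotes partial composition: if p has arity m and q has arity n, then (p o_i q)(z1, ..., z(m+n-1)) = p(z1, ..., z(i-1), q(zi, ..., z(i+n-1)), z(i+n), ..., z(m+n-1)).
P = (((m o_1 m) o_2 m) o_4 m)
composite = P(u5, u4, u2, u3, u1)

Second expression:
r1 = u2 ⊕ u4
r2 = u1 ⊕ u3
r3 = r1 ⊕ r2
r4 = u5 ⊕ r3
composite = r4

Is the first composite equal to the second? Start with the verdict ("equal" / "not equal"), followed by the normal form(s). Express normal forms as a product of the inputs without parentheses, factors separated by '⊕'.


not equal; the first gives u5 ⊕ u4 ⊕ u2 ⊕ u3 ⊕ u1 and the second u5 ⊕ u2 ⊕ u4 ⊕ u1 ⊕ u3

Normal form of the first expression: u5 ⊕ u4 ⊕ u2 ⊕ u3 ⊕ u1
Normal form of the second expression: u5 ⊕ u2 ⊕ u4 ⊕ u1 ⊕ u3
Distinct normal forms: not equal.


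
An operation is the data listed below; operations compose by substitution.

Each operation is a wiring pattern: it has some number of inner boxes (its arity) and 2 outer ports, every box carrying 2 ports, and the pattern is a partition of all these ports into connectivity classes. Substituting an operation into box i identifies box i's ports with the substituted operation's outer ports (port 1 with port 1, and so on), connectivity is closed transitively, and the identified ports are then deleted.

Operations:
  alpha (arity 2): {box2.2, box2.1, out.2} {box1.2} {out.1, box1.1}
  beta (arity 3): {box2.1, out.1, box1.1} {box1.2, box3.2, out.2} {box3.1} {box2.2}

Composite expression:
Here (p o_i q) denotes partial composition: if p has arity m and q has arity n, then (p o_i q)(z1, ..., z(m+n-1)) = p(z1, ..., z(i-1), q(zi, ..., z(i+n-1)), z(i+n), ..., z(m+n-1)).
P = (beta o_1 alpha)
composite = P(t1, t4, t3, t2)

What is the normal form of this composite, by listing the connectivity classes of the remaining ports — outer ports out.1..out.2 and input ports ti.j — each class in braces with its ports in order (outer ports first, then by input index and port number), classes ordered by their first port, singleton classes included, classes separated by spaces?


Reachability decides: close wires over beta-identified ports.
the subtree at alpha composes to {out.1, t1.1} {out.2, t4.1, t4.2} {t1.2} on (t1, t4); out.j = own outer ports
the subtree at beta composes to {out.1, t1.1, t3.1} {out.2, t2.2, t4.1, t4.2} {t1.2} {t2.1} {t3.2} on (t1, t4, t3, t2); out.j = own outer ports

{out.1, t1.1, t3.1} {out.2, t2.2, t4.1, t4.2} {t1.2} {t2.1} {t3.2}


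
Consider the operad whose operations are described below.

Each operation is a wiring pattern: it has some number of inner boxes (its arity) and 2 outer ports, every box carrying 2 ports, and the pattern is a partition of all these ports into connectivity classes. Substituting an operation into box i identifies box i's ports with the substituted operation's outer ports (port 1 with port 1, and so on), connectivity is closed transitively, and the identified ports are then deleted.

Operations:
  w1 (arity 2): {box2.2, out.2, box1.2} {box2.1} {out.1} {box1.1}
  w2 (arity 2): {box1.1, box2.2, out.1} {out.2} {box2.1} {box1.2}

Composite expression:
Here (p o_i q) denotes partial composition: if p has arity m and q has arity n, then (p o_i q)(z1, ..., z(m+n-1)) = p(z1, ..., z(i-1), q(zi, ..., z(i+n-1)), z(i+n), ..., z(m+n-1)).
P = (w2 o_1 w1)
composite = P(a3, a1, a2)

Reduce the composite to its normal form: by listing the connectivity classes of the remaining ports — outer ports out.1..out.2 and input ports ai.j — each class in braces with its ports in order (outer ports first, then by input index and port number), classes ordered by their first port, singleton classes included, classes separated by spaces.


{out.1, a2.2} {out.2} {a1.1} {a1.2, a3.2} {a2.1} {a3.1}

Reachability decides: close wires over w2-identified ports.
after w1, the pattern on (a3, a1) reads {out.1} {out.2, a1.2, a3.2} {a1.1} {a3.1} (out.j = its outer ports)
after w2, the pattern on (a3, a1, a2) reads {out.1, a2.2} {out.2} {a1.1} {a1.2, a3.2} {a2.1} {a3.1} (out.j = its outer ports)


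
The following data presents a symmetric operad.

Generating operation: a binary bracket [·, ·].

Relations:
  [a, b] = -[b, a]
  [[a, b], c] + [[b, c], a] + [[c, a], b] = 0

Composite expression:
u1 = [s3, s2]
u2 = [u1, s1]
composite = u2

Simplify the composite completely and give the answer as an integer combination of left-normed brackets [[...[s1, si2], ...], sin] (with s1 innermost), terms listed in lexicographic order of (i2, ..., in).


[[s1, s2], s3] - [[s1, s3], s2]

A multilinear Lie element is pinned by s1-initial words (s1 innermost).
Composite bracket: [[s3, s2], s1]
The bracket unfolds into 4 signed words via [a, b] = ab - ba (2^2 = 4).
Keep just the words that open with s1:
  from s1s2s3, sign +1: term +[[s1, s2], s3]
  from s1s3s2, sign -1: term -[[s1, s3], s2]


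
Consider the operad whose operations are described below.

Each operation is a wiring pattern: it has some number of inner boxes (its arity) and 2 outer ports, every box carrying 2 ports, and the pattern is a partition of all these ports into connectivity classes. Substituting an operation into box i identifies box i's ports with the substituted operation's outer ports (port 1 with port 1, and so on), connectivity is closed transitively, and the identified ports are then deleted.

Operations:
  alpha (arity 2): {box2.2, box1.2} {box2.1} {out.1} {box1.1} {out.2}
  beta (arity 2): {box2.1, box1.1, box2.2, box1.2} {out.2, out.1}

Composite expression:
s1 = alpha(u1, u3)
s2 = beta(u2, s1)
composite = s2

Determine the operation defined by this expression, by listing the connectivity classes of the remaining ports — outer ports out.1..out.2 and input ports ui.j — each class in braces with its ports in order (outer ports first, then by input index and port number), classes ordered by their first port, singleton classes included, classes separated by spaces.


Connectivity passes through glued beta-boundaries; trace each wire chain.
the subtree at alpha composes to {out.1} {out.2} {u1.1} {u1.2, u3.2} {u3.1} on (u1, u3); out.j = own outer ports
the subtree at beta composes to {out.1, out.2} {u1.1} {u1.2, u3.2} {u2.1, u2.2} {u3.1} on (u2, u1, u3); out.j = own outer ports

{out.1, out.2} {u1.1} {u1.2, u3.2} {u2.1, u2.2} {u3.1}


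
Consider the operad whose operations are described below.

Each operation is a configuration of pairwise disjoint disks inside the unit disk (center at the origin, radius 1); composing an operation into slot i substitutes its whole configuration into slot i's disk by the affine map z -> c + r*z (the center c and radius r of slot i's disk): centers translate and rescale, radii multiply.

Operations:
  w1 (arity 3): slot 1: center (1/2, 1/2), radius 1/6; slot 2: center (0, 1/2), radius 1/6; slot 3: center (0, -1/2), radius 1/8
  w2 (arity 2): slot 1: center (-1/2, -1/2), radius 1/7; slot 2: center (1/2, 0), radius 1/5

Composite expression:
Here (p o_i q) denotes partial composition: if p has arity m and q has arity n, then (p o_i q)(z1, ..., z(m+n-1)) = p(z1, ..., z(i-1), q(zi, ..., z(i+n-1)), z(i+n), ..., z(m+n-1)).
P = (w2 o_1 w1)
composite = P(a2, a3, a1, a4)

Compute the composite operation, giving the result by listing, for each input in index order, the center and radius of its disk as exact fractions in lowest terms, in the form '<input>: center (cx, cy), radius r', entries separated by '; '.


a1: center (-1/2, -4/7), radius 1/56; a2: center (-3/7, -3/7), radius 1/42; a3: center (-1/2, -3/7), radius 1/42; a4: center (1/2, 0), radius 1/5

Only the slot chain above each a matters under w2; compose those maps.
tracing a2 down its 2-map path: center (-3/7, -3/7), radius 1/42
tracing a3 down its 2-map path: center (-1/2, -3/7), radius 1/42
tracing a1 down its 2-map path: center (-1/2, -4/7), radius 1/56
tracing a4 down its 1-map path: center (1/2, 0), radius 1/5


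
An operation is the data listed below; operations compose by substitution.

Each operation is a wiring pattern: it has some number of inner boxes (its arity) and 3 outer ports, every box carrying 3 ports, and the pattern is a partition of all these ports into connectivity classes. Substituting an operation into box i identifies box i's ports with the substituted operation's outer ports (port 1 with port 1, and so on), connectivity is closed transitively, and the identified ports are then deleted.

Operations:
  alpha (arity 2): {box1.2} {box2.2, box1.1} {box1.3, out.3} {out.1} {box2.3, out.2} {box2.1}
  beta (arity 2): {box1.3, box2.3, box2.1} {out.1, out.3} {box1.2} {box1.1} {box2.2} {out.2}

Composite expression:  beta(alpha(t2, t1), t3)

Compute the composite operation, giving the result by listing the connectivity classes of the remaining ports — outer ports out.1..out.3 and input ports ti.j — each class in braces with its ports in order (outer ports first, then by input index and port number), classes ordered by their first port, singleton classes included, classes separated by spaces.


{out.1, out.3} {out.2} {t1.1} {t1.2, t2.1} {t1.3} {t2.2} {t2.3, t3.1, t3.3} {t3.2}

Substituting into beta glues patterns; closure does the rest.
through alpha, on inputs (t2, t1): {out.1} {out.2, t1.3} {out.3, t2.3} {t1.1} {t1.2, t2.1} {t2.2} (out.j = stage outer ports)
through beta, on inputs (t2, t1, t3): {out.1, out.3} {out.2} {t1.1} {t1.2, t2.1} {t1.3} {t2.2} {t2.3, t3.1, t3.3} {t3.2} (out.j = stage outer ports)


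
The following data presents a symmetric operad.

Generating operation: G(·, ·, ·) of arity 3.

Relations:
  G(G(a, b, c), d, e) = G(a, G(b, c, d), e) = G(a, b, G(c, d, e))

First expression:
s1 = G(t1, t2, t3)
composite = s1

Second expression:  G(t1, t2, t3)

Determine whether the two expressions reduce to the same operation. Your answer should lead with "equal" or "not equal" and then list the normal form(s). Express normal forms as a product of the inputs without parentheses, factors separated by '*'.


equal — both sides give t1 * t2 * t3

The first expression, normalized: t1 * t2 * t3
The second expression, normalized: t1 * t2 * t3
One common form — equal.


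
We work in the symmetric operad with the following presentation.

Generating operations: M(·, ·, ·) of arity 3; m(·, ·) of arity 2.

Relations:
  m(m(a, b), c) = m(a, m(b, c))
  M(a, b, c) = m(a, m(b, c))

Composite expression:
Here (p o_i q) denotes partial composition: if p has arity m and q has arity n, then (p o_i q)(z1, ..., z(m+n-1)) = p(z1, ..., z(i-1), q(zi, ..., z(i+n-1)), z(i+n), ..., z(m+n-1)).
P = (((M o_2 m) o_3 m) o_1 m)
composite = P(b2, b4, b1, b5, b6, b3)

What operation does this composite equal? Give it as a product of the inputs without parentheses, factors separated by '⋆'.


b2 ⋆ b4 ⋆ b1 ⋆ b5 ⋆ b6 ⋆ b3

The M-tree's shape is irrelevant; the b-reading-order decides.
m(b2, b4) unparenthesizes to b2 ⋆ b4
m(b5, b6) unparenthesizes to b5 ⋆ b6
m(b1, m(b5, b6)) unparenthesizes to b1 ⋆ b5 ⋆ b6
M(m(b2, b4), m(b1, m(b5, b6)), b3) unparenthesizes to b2 ⋆ b4 ⋆ b1 ⋆ b5 ⋆ b6 ⋆ b3


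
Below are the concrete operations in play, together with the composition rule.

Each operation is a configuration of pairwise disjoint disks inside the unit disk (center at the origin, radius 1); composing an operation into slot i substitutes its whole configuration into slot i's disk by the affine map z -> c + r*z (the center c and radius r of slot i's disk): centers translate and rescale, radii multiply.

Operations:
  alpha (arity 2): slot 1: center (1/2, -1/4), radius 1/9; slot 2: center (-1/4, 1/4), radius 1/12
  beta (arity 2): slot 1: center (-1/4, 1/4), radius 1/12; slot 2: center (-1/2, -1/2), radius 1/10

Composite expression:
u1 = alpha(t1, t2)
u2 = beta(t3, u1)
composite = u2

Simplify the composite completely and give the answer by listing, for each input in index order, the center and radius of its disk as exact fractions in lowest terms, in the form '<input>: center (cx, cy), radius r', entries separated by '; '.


t1: center (-9/20, -21/40), radius 1/90; t2: center (-21/40, -19/40), radius 1/120; t3: center (-1/4, 1/4), radius 1/12

Below beta, radii multiply path by path; the t-disk centers shift.
t3 passes through 1 substitution, ending at center (-1/4, 1/4), radius 1/12
t1 passes through 2 substitutions, ending at center (-9/20, -21/40), radius 1/90
t2 passes through 2 substitutions, ending at center (-21/40, -19/40), radius 1/120


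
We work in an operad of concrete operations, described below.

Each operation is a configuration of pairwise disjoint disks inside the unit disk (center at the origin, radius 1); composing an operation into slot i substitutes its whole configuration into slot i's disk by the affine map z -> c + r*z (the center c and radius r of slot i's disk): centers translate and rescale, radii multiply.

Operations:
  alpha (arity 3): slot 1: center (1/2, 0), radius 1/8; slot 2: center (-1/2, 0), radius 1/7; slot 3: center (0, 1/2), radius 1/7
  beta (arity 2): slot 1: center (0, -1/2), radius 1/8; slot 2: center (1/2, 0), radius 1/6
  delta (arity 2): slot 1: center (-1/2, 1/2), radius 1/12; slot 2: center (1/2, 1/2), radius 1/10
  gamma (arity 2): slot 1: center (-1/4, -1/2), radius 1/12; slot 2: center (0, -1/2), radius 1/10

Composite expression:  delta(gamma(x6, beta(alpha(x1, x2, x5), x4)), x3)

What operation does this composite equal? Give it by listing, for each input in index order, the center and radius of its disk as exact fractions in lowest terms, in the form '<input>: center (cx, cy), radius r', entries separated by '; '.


x1: center (-959/1920, 109/240), radius 1/7680; x2: center (-961/1920, 109/240), radius 1/6720; x3: center (1/2, 1/2), radius 1/10; x4: center (-119/240, 11/24), radius 1/720; x5: center (-1/2, 291/640), radius 1/6720; x6: center (-25/48, 11/24), radius 1/144

Each x-disk chains the slot maps above it in delta; radii multiply.
for x6, the 2-step affine chain lands on center (-25/48, 11/24), radius 1/144
for x1, the 4-step affine chain lands on center (-959/1920, 109/240), radius 1/7680
for x2, the 4-step affine chain lands on center (-961/1920, 109/240), radius 1/6720
for x5, the 4-step affine chain lands on center (-1/2, 291/640), radius 1/6720
for x4, the 3-step affine chain lands on center (-119/240, 11/24), radius 1/720
for x3, the 1-step affine chain lands on center (1/2, 1/2), radius 1/10


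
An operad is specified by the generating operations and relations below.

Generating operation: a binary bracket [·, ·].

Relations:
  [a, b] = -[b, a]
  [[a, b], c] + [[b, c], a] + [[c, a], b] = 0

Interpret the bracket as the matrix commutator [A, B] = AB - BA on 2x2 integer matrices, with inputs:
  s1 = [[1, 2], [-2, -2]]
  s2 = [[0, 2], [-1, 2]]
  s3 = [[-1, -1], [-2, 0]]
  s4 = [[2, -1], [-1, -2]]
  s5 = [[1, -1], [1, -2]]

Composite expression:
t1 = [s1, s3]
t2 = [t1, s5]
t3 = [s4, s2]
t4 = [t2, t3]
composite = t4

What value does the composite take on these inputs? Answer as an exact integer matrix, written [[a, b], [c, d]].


[[-126, -6], [132, 126]]
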